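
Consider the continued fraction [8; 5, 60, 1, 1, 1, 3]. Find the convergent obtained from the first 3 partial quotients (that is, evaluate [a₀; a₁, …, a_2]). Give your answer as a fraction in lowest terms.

2468/301

Start with 60.
5 + 1/(60/1) = 5 + 1/60 = 301/60
8 + 1/(301/60) = 8 + 60/301 = 2468/301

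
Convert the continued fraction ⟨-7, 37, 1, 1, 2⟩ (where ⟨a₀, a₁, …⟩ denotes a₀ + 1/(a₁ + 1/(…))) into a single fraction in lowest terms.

Start with 2.
1 + 1/(2/1) = 1 + 1/2 = 3/2
1 + 1/(3/2) = 1 + 2/3 = 5/3
37 + 1/(5/3) = 37 + 3/5 = 188/5
-7 + 1/(188/5) = -7 + 5/188 = -1311/188

-1311/188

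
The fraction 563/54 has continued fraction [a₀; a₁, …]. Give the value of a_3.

1

Repeatedly divide and take the remainder:
563 ÷ 54 → quotient 10, remainder 23
54 ÷ 23 → quotient 2, remainder 8
23 ÷ 8 → quotient 2, remainder 7
8 ÷ 7 → quotient 1, remainder 1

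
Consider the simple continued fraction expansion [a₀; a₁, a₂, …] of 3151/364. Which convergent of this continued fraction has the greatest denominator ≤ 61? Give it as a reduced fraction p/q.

a_0 = 8: 8/1  (≤ bound)
a_1 = 1: 9/1  (≤ bound)
a_2 = 1: 17/2  (≤ bound)
a_3 = 1: 26/3  (≤ bound)
a_4 = 10: 277/32  (≤ bound)
a_5 = 2: 580/67  (> 61, stop)

277/32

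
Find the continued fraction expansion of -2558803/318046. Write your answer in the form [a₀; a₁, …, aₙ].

[-9; 1, 21, 30, 3, 14, 11]

-2558803 ÷ 318046 → quotient -9, remainder 303611
318046 ÷ 303611 → quotient 1, remainder 14435
303611 ÷ 14435 → quotient 21, remainder 476
14435 ÷ 476 → quotient 30, remainder 155
476 ÷ 155 → quotient 3, remainder 11
155 ÷ 11 → quotient 14, remainder 1
11 ÷ 1 → quotient 11, remainder 0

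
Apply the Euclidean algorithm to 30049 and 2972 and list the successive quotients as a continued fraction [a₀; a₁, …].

30049 ÷ 2972 → quotient 10, remainder 329
2972 ÷ 329 → quotient 9, remainder 11
329 ÷ 11 → quotient 29, remainder 10
11 ÷ 10 → quotient 1, remainder 1
10 ÷ 1 → quotient 10, remainder 0

[10; 9, 29, 1, 10]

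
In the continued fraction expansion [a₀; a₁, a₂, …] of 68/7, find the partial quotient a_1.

Apply division with remainder until the remainder is 0:
⌊68/7⌋ = 9, remainder 5
⌊7/5⌋ = 1, remainder 2

1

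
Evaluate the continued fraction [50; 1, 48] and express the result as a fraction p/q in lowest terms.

2498/49

a_0 = 50: 50/1
a_1 = 1: 51/1
a_2 = 48: 2498/49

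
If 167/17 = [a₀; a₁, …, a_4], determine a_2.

4

⌊167/17⌋ = 9, remainder 14
⌊17/14⌋ = 1, remainder 3
⌊14/3⌋ = 4, remainder 2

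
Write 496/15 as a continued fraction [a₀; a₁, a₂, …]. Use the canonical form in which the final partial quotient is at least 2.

[33; 15]

496 = 33·15 + 1, so a_0 = 33
15 = 15·1 + 0, so a_1 = 15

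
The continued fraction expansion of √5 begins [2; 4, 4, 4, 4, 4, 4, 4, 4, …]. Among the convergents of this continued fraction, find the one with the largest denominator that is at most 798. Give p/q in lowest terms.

682/305

List convergents until the denominator exceeds the bound:
a_0 = 2: 2/1  (≤ bound)
a_1 = 4: 9/4  (≤ bound)
a_2 = 4: 38/17  (≤ bound)
a_3 = 4: 161/72  (≤ bound)
a_4 = 4: 682/305  (≤ bound)
a_5 = 4: 2889/1292  (> 798, stop)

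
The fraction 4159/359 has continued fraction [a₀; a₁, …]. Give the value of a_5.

4159 ÷ 359 → quotient 11, remainder 210
359 ÷ 210 → quotient 1, remainder 149
210 ÷ 149 → quotient 1, remainder 61
149 ÷ 61 → quotient 2, remainder 27
61 ÷ 27 → quotient 2, remainder 7
27 ÷ 7 → quotient 3, remainder 6

3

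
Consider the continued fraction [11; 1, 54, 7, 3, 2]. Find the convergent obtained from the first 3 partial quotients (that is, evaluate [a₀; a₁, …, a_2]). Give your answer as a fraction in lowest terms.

a_0 = 11: 11/1
a_1 = 1: 12/1
a_2 = 54: 659/55

659/55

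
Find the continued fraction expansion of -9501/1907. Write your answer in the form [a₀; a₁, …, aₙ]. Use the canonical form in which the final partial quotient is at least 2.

[-5; 56, 11, 3]

⌊-9501/1907⌋ = -5, remainder 34
⌊1907/34⌋ = 56, remainder 3
⌊34/3⌋ = 11, remainder 1
⌊3/1⌋ = 3, remainder 0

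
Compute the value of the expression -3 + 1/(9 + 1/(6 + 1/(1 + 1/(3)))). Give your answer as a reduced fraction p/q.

-714/247

a_0 = -3: -3/1
a_1 = 9: -26/9
a_2 = 6: -159/55
a_3 = 1: -185/64
a_4 = 3: -714/247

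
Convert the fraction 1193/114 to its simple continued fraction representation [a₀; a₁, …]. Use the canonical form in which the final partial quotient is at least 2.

1193 ÷ 114 → quotient 10, remainder 53
114 ÷ 53 → quotient 2, remainder 8
53 ÷ 8 → quotient 6, remainder 5
8 ÷ 5 → quotient 1, remainder 3
5 ÷ 3 → quotient 1, remainder 2
3 ÷ 2 → quotient 1, remainder 1
2 ÷ 1 → quotient 2, remainder 0

[10; 2, 6, 1, 1, 1, 2]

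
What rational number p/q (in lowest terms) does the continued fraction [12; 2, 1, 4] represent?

Start with 4.
1 + 1/(4/1) = 1 + 1/4 = 5/4
2 + 1/(5/4) = 2 + 4/5 = 14/5
12 + 1/(14/5) = 12 + 5/14 = 173/14

173/14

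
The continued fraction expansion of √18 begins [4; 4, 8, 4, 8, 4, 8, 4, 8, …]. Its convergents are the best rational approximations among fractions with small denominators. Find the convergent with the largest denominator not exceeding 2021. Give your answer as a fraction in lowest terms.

4756/1121

a_0 = 4: 4/1  (≤ bound)
a_1 = 4: 17/4  (≤ bound)
a_2 = 8: 140/33  (≤ bound)
a_3 = 4: 577/136  (≤ bound)
a_4 = 8: 4756/1121  (≤ bound)
a_5 = 4: 19601/4620  (> 2021, stop)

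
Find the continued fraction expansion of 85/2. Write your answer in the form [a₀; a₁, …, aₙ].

Repeatedly divide and take the remainder:
85 = 42·2 + 1, so a_0 = 42
2 = 2·1 + 0, so a_1 = 2

[42; 2]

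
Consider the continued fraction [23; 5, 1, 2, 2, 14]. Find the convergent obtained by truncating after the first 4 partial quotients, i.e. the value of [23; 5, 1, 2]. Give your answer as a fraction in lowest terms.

394/17

Start with 2.
1 + 1/(2/1) = 1 + 1/2 = 3/2
5 + 1/(3/2) = 5 + 2/3 = 17/3
23 + 1/(17/3) = 23 + 3/17 = 394/17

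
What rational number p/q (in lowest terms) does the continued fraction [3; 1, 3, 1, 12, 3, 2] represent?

1739/458

Start with 2.
3 + 1/(2/1) = 3 + 1/2 = 7/2
12 + 1/(7/2) = 12 + 2/7 = 86/7
1 + 1/(86/7) = 1 + 7/86 = 93/86
3 + 1/(93/86) = 3 + 86/93 = 365/93
1 + 1/(365/93) = 1 + 93/365 = 458/365
3 + 1/(458/365) = 3 + 365/458 = 1739/458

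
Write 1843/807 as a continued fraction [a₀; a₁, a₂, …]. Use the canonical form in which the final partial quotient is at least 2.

1843 ÷ 807 → quotient 2, remainder 229
807 ÷ 229 → quotient 3, remainder 120
229 ÷ 120 → quotient 1, remainder 109
120 ÷ 109 → quotient 1, remainder 11
109 ÷ 11 → quotient 9, remainder 10
11 ÷ 10 → quotient 1, remainder 1
10 ÷ 1 → quotient 10, remainder 0

[2; 3, 1, 1, 9, 1, 10]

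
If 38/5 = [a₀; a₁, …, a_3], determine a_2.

⌊38/5⌋ = 7, remainder 3
⌊5/3⌋ = 1, remainder 2
⌊3/2⌋ = 1, remainder 1

1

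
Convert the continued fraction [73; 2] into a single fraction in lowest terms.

Collapse the nested fraction from the inside out:
Start with 2.
73 + 1/(2/1) = 73 + 1/2 = 147/2

147/2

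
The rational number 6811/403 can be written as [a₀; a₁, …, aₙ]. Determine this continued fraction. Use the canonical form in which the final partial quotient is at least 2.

[16; 1, 9, 13, 3]

Run the Euclidean algorithm, recording each quotient:
6811 ÷ 403 → quotient 16, remainder 363
403 ÷ 363 → quotient 1, remainder 40
363 ÷ 40 → quotient 9, remainder 3
40 ÷ 3 → quotient 13, remainder 1
3 ÷ 1 → quotient 3, remainder 0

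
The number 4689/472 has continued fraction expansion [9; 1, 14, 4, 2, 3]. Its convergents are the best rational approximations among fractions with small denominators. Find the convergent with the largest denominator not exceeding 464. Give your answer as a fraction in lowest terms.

a_0 = 9: 9/1  (≤ bound)
a_1 = 1: 10/1  (≤ bound)
a_2 = 14: 149/15  (≤ bound)
a_3 = 4: 606/61  (≤ bound)
a_4 = 2: 1361/137  (≤ bound)
a_5 = 3: 4689/472  (> 464, stop)

1361/137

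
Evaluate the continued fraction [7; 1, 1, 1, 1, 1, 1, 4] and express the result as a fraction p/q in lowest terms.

Start with 4.
1 + 1/(4/1) = 1 + 1/4 = 5/4
1 + 1/(5/4) = 1 + 4/5 = 9/5
1 + 1/(9/5) = 1 + 5/9 = 14/9
1 + 1/(14/9) = 1 + 9/14 = 23/14
1 + 1/(23/14) = 1 + 14/23 = 37/23
1 + 1/(37/23) = 1 + 23/37 = 60/37
7 + 1/(60/37) = 7 + 37/60 = 457/60

457/60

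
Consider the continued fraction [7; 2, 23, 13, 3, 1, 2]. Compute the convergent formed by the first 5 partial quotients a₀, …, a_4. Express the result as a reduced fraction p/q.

Starting at the tail and folding back:
Start with 3.
13 + 1/(3/1) = 13 + 1/3 = 40/3
23 + 1/(40/3) = 23 + 3/40 = 923/40
2 + 1/(923/40) = 2 + 40/923 = 1886/923
7 + 1/(1886/923) = 7 + 923/1886 = 14125/1886

14125/1886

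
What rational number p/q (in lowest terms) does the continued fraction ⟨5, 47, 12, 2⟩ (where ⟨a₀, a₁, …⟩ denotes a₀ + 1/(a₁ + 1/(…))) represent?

5910/1177

Start with 2.
12 + 1/(2/1) = 12 + 1/2 = 25/2
47 + 1/(25/2) = 47 + 2/25 = 1177/25
5 + 1/(1177/25) = 5 + 25/1177 = 5910/1177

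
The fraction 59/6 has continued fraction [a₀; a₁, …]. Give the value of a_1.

1

Apply division with remainder until the remainder is 0:
⌊59/6⌋ = 9, remainder 5
⌊6/5⌋ = 1, remainder 1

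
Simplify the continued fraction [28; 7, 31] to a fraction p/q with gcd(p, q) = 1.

Build up convergents one term at a time:
a_0 = 28: 28/1
a_1 = 7: 197/7
a_2 = 31: 6135/218

6135/218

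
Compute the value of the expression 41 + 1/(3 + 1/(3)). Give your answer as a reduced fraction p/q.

Build up convergents one term at a time:
a_0 = 41: 41/1
a_1 = 3: 124/3
a_2 = 3: 413/10

413/10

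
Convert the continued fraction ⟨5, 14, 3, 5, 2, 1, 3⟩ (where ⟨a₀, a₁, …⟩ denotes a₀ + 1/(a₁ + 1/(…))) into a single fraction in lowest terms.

13643/2691

Starting at the tail and folding back:
Start with 3.
1 + 1/(3/1) = 1 + 1/3 = 4/3
2 + 1/(4/3) = 2 + 3/4 = 11/4
5 + 1/(11/4) = 5 + 4/11 = 59/11
3 + 1/(59/11) = 3 + 11/59 = 188/59
14 + 1/(188/59) = 14 + 59/188 = 2691/188
5 + 1/(2691/188) = 5 + 188/2691 = 13643/2691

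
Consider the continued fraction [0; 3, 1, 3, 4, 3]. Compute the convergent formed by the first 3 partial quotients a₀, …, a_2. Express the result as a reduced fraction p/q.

Use the convergent recurrence hₖ = aₖ·hₖ₋₁ + hₖ₋₂ (and likewise for the denominators kₖ):
a_0 = 0: 0/1
a_1 = 3: 1/3
a_2 = 1: 1/4

1/4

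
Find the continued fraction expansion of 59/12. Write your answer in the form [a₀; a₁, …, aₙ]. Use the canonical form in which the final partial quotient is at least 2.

[4; 1, 11]

59 = 4·12 + 11, so a_0 = 4
12 = 1·11 + 1, so a_1 = 1
11 = 11·1 + 0, so a_2 = 11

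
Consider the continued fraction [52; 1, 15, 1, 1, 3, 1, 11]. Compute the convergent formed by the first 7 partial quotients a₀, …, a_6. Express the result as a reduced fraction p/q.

a_0 = 52: 52/1
a_1 = 1: 53/1
a_2 = 15: 847/16
a_3 = 1: 900/17
a_4 = 1: 1747/33
a_5 = 3: 6141/116
a_6 = 1: 7888/149

7888/149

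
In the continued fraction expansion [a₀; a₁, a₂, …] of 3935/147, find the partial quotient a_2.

⌊3935/147⌋ = 26, remainder 113
⌊147/113⌋ = 1, remainder 34
⌊113/34⌋ = 3, remainder 11

3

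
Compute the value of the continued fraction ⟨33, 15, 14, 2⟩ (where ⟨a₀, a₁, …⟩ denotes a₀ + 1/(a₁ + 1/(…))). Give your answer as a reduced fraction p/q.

Starting at the tail and folding back:
Start with 2.
14 + 1/(2/1) = 14 + 1/2 = 29/2
15 + 1/(29/2) = 15 + 2/29 = 437/29
33 + 1/(437/29) = 33 + 29/437 = 14450/437

14450/437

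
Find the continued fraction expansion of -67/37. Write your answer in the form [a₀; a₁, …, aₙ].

[-2; 5, 3, 2]

-67 = -2·37 + 7, so a_0 = -2
37 = 5·7 + 2, so a_1 = 5
7 = 3·2 + 1, so a_2 = 3
2 = 2·1 + 0, so a_3 = 2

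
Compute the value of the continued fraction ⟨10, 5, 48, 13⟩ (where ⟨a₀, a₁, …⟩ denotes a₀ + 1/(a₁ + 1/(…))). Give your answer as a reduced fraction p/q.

a_0 = 10: 10/1
a_1 = 5: 51/5
a_2 = 48: 2458/241
a_3 = 13: 32005/3138

32005/3138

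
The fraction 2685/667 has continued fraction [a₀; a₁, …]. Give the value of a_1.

39

Apply division with remainder until the remainder is 0:
2685 ÷ 667 → quotient 4, remainder 17
667 ÷ 17 → quotient 39, remainder 4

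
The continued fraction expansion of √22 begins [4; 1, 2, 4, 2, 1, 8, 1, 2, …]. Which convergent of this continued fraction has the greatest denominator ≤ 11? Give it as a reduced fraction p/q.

14/3

a_0 = 4: 4/1  (≤ bound)
a_1 = 1: 5/1  (≤ bound)
a_2 = 2: 14/3  (≤ bound)
a_3 = 4: 61/13  (> 11, stop)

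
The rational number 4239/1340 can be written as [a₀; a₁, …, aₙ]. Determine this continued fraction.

4239 ÷ 1340 → quotient 3, remainder 219
1340 ÷ 219 → quotient 6, remainder 26
219 ÷ 26 → quotient 8, remainder 11
26 ÷ 11 → quotient 2, remainder 4
11 ÷ 4 → quotient 2, remainder 3
4 ÷ 3 → quotient 1, remainder 1
3 ÷ 1 → quotient 3, remainder 0

[3; 6, 8, 2, 2, 1, 3]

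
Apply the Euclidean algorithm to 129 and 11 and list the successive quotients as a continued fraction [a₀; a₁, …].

129 = 11·11 + 8, so a_0 = 11
11 = 1·8 + 3, so a_1 = 1
8 = 2·3 + 2, so a_2 = 2
3 = 1·2 + 1, so a_3 = 1
2 = 2·1 + 0, so a_4 = 2

[11; 1, 2, 1, 2]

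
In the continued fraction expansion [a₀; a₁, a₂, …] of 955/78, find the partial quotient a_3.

2

955 = 12·78 + 19, so a_0 = 12
78 = 4·19 + 2, so a_1 = 4
19 = 9·2 + 1, so a_2 = 9
2 = 2·1 + 0, so a_3 = 2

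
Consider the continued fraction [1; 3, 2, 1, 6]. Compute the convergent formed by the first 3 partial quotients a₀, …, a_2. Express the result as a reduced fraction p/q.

9/7

Collapse the nested fraction from the inside out:
Start with 2.
3 + 1/(2/1) = 3 + 1/2 = 7/2
1 + 1/(7/2) = 1 + 2/7 = 9/7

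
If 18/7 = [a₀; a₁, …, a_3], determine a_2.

1

18 = 2·7 + 4, so a_0 = 2
7 = 1·4 + 3, so a_1 = 1
4 = 1·3 + 1, so a_2 = 1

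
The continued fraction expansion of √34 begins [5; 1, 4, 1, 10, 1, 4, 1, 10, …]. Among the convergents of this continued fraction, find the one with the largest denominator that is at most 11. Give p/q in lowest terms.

35/6

a_0 = 5: 5/1  (≤ bound)
a_1 = 1: 6/1  (≤ bound)
a_2 = 4: 29/5  (≤ bound)
a_3 = 1: 35/6  (≤ bound)
a_4 = 10: 379/65  (> 11, stop)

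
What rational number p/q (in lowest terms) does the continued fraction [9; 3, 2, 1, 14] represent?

1367/147

Start with 14.
1 + 1/(14/1) = 1 + 1/14 = 15/14
2 + 1/(15/14) = 2 + 14/15 = 44/15
3 + 1/(44/15) = 3 + 15/44 = 147/44
9 + 1/(147/44) = 9 + 44/147 = 1367/147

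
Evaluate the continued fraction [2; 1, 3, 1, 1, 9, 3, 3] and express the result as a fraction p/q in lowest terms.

2465/887

Start with 3.
3 + 1/(3/1) = 3 + 1/3 = 10/3
9 + 1/(10/3) = 9 + 3/10 = 93/10
1 + 1/(93/10) = 1 + 10/93 = 103/93
1 + 1/(103/93) = 1 + 93/103 = 196/103
3 + 1/(196/103) = 3 + 103/196 = 691/196
1 + 1/(691/196) = 1 + 196/691 = 887/691
2 + 1/(887/691) = 2 + 691/887 = 2465/887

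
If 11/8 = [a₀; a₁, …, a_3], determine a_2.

Run the Euclidean algorithm, recording each quotient:
11 = 1·8 + 3, so a_0 = 1
8 = 2·3 + 2, so a_1 = 2
3 = 1·2 + 1, so a_2 = 1

1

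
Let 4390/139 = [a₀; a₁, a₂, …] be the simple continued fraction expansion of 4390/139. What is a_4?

1

Apply division with remainder until the remainder is 0:
⌊4390/139⌋ = 31, remainder 81
⌊139/81⌋ = 1, remainder 58
⌊81/58⌋ = 1, remainder 23
⌊58/23⌋ = 2, remainder 12
⌊23/12⌋ = 1, remainder 11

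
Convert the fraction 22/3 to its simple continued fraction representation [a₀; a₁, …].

Apply division with remainder until the remainder is 0:
22 = 7·3 + 1, so a_0 = 7
3 = 3·1 + 0, so a_1 = 3

[7; 3]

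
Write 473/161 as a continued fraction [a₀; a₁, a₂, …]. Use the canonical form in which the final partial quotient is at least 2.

Apply division with remainder until the remainder is 0:
⌊473/161⌋ = 2, remainder 151
⌊161/151⌋ = 1, remainder 10
⌊151/10⌋ = 15, remainder 1
⌊10/1⌋ = 10, remainder 0

[2; 1, 15, 10]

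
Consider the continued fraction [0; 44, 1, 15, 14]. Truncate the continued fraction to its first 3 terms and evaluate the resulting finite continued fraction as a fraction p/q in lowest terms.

Starting at the tail and folding back:
Start with 1.
44 + 1/(1/1) = 44 + 1/1 = 45/1
0 + 1/(45/1) = 0 + 1/45 = 1/45

1/45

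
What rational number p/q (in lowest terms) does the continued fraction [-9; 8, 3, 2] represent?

-515/58

Build up convergents one term at a time:
a_0 = -9: -9/1
a_1 = 8: -71/8
a_2 = 3: -222/25
a_3 = 2: -515/58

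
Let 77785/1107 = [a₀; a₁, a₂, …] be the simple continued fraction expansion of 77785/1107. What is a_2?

Apply division with remainder until the remainder is 0:
77785 ÷ 1107 → quotient 70, remainder 295
1107 ÷ 295 → quotient 3, remainder 222
295 ÷ 222 → quotient 1, remainder 73

1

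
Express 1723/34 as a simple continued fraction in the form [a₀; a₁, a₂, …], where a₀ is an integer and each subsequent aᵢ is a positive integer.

Repeatedly divide and take the remainder:
⌊1723/34⌋ = 50, remainder 23
⌊34/23⌋ = 1, remainder 11
⌊23/11⌋ = 2, remainder 1
⌊11/1⌋ = 11, remainder 0

[50; 1, 2, 11]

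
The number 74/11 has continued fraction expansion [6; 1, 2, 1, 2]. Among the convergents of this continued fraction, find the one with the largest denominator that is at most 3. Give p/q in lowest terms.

20/3

List convergents until the denominator exceeds the bound:
a_0 = 6: 6/1  (≤ bound)
a_1 = 1: 7/1  (≤ bound)
a_2 = 2: 20/3  (≤ bound)
a_3 = 1: 27/4  (> 3, stop)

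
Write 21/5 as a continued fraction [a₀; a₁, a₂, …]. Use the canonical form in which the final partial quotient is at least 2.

Run the Euclidean algorithm, recording each quotient:
21 = 4·5 + 1, so a_0 = 4
5 = 5·1 + 0, so a_1 = 5

[4; 5]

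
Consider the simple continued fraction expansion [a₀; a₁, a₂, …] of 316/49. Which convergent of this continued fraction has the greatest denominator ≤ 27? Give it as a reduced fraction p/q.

129/20

List convergents until the denominator exceeds the bound:
a_0 = 6: 6/1  (≤ bound)
a_1 = 2: 13/2  (≤ bound)
a_2 = 4: 58/9  (≤ bound)
a_3 = 2: 129/20  (≤ bound)
a_4 = 2: 316/49  (> 27, stop)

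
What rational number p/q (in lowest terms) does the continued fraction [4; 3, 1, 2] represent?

a_0 = 4: 4/1
a_1 = 3: 13/3
a_2 = 1: 17/4
a_3 = 2: 47/11

47/11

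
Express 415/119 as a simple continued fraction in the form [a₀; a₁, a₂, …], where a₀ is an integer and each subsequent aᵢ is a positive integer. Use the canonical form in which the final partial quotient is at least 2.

[3; 2, 19, 3]

415 = 3·119 + 58, so a_0 = 3
119 = 2·58 + 3, so a_1 = 2
58 = 19·3 + 1, so a_2 = 19
3 = 3·1 + 0, so a_3 = 3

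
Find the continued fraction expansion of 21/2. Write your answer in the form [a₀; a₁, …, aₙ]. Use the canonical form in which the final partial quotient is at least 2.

[10; 2]

Run the Euclidean algorithm, recording each quotient:
⌊21/2⌋ = 10, remainder 1
⌊2/1⌋ = 2, remainder 0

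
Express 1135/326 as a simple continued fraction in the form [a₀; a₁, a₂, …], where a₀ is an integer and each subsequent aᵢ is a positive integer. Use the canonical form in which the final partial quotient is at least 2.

[3; 2, 13, 12]

Repeatedly divide and take the remainder:
1135 = 3·326 + 157, so a_0 = 3
326 = 2·157 + 12, so a_1 = 2
157 = 13·12 + 1, so a_2 = 13
12 = 12·1 + 0, so a_3 = 12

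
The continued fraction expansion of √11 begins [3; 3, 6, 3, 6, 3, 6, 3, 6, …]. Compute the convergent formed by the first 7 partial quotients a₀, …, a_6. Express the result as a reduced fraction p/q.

25077/7561

Start with 6.
3 + 1/(6/1) = 3 + 1/6 = 19/6
6 + 1/(19/6) = 6 + 6/19 = 120/19
3 + 1/(120/19) = 3 + 19/120 = 379/120
6 + 1/(379/120) = 6 + 120/379 = 2394/379
3 + 1/(2394/379) = 3 + 379/2394 = 7561/2394
3 + 1/(7561/2394) = 3 + 2394/7561 = 25077/7561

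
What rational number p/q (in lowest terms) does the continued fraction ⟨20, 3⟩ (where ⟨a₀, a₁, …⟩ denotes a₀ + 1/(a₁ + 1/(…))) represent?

a_0 = 20: 20/1
a_1 = 3: 61/3

61/3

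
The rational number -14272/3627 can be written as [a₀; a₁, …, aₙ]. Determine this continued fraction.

[-4; 15, 2, 1, 2, 2, 12]

Apply division with remainder until the remainder is 0:
-14272 ÷ 3627 → quotient -4, remainder 236
3627 ÷ 236 → quotient 15, remainder 87
236 ÷ 87 → quotient 2, remainder 62
87 ÷ 62 → quotient 1, remainder 25
62 ÷ 25 → quotient 2, remainder 12
25 ÷ 12 → quotient 2, remainder 1
12 ÷ 1 → quotient 12, remainder 0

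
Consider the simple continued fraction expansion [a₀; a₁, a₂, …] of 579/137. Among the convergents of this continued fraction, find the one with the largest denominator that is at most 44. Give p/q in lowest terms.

131/31

a_0 = 4: 4/1  (≤ bound)
a_1 = 4: 17/4  (≤ bound)
a_2 = 2: 38/9  (≤ bound)
a_3 = 2: 93/22  (≤ bound)
a_4 = 1: 131/31  (≤ bound)
a_5 = 1: 224/53  (> 44, stop)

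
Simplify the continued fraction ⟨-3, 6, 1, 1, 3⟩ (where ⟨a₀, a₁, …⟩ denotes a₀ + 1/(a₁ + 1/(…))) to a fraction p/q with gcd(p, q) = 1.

Start with 3.
1 + 1/(3/1) = 1 + 1/3 = 4/3
1 + 1/(4/3) = 1 + 3/4 = 7/4
6 + 1/(7/4) = 6 + 4/7 = 46/7
-3 + 1/(46/7) = -3 + 7/46 = -131/46

-131/46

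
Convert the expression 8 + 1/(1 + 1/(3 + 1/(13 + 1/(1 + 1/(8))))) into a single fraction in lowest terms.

4456/509

Start with 8.
1 + 1/(8/1) = 1 + 1/8 = 9/8
13 + 1/(9/8) = 13 + 8/9 = 125/9
3 + 1/(125/9) = 3 + 9/125 = 384/125
1 + 1/(384/125) = 1 + 125/384 = 509/384
8 + 1/(509/384) = 8 + 384/509 = 4456/509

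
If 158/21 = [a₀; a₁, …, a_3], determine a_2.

1

Apply division with remainder until the remainder is 0:
158 = 7·21 + 11, so a_0 = 7
21 = 1·11 + 10, so a_1 = 1
11 = 1·10 + 1, so a_2 = 1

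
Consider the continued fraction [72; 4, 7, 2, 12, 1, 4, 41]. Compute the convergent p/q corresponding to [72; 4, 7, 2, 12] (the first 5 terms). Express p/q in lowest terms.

55843/773

Build up convergents one term at a time:
a_0 = 72: 72/1
a_1 = 4: 289/4
a_2 = 7: 2095/29
a_3 = 2: 4479/62
a_4 = 12: 55843/773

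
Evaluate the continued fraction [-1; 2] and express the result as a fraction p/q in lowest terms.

Compute successive convergents:
a_0 = -1: -1/1
a_1 = 2: -1/2

-1/2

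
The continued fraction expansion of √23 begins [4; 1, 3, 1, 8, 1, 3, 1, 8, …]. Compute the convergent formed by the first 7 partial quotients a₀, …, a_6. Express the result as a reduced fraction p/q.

916/191

Start with 3.
1 + 1/(3/1) = 1 + 1/3 = 4/3
8 + 1/(4/3) = 8 + 3/4 = 35/4
1 + 1/(35/4) = 1 + 4/35 = 39/35
3 + 1/(39/35) = 3 + 35/39 = 152/39
1 + 1/(152/39) = 1 + 39/152 = 191/152
4 + 1/(191/152) = 4 + 152/191 = 916/191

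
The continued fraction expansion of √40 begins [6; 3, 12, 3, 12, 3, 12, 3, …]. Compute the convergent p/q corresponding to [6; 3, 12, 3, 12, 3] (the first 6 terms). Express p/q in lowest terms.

Start with 3.
12 + 1/(3/1) = 12 + 1/3 = 37/3
3 + 1/(37/3) = 3 + 3/37 = 114/37
12 + 1/(114/37) = 12 + 37/114 = 1405/114
3 + 1/(1405/114) = 3 + 114/1405 = 4329/1405
6 + 1/(4329/1405) = 6 + 1405/4329 = 27379/4329

27379/4329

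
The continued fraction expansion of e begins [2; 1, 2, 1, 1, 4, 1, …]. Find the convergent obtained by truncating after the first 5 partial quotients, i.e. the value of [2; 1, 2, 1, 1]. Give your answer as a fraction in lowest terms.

a_0 = 2: 2/1
a_1 = 1: 3/1
a_2 = 2: 8/3
a_3 = 1: 11/4
a_4 = 1: 19/7

19/7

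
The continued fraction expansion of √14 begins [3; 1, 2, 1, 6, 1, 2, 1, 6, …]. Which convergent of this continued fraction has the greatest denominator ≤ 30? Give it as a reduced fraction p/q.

a_0 = 3: 3/1  (≤ bound)
a_1 = 1: 4/1  (≤ bound)
a_2 = 2: 11/3  (≤ bound)
a_3 = 1: 15/4  (≤ bound)
a_4 = 6: 101/27  (≤ bound)
a_5 = 1: 116/31  (> 30, stop)

101/27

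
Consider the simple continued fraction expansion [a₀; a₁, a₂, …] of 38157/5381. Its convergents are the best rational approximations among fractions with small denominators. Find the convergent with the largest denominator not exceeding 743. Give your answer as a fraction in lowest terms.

List convergents until the denominator exceeds the bound:
a_0 = 7: 7/1  (≤ bound)
a_1 = 10: 71/10  (≤ bound)
a_2 = 1: 78/11  (≤ bound)
a_3 = 53: 4205/593  (≤ bound)
a_4 = 2: 8488/1197  (> 743, stop)

4205/593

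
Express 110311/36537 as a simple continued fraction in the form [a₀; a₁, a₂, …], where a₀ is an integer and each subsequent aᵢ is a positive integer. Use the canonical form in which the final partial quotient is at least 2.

110311 ÷ 36537 → quotient 3, remainder 700
36537 ÷ 700 → quotient 52, remainder 137
700 ÷ 137 → quotient 5, remainder 15
137 ÷ 15 → quotient 9, remainder 2
15 ÷ 2 → quotient 7, remainder 1
2 ÷ 1 → quotient 2, remainder 0

[3; 52, 5, 9, 7, 2]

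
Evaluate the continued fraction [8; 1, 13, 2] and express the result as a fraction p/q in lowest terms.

259/29

a_0 = 8: 8/1
a_1 = 1: 9/1
a_2 = 13: 125/14
a_3 = 2: 259/29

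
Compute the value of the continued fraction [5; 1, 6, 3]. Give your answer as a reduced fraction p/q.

Work from the innermost term outward:
Start with 3.
6 + 1/(3/1) = 6 + 1/3 = 19/3
1 + 1/(19/3) = 1 + 3/19 = 22/19
5 + 1/(22/19) = 5 + 19/22 = 129/22

129/22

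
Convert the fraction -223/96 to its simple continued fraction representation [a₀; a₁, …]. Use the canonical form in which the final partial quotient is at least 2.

Repeatedly divide and take the remainder:
-223 = -3·96 + 65, so a_0 = -3
96 = 1·65 + 31, so a_1 = 1
65 = 2·31 + 3, so a_2 = 2
31 = 10·3 + 1, so a_3 = 10
3 = 3·1 + 0, so a_4 = 3

[-3; 1, 2, 10, 3]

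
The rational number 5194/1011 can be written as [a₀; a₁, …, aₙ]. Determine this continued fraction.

⌊5194/1011⌋ = 5, remainder 139
⌊1011/139⌋ = 7, remainder 38
⌊139/38⌋ = 3, remainder 25
⌊38/25⌋ = 1, remainder 13
⌊25/13⌋ = 1, remainder 12
⌊13/12⌋ = 1, remainder 1
⌊12/1⌋ = 12, remainder 0

[5; 7, 3, 1, 1, 1, 12]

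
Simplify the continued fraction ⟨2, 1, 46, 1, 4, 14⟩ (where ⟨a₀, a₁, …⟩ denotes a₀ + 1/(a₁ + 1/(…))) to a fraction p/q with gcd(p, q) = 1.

10111/3394

Start with 14.
4 + 1/(14/1) = 4 + 1/14 = 57/14
1 + 1/(57/14) = 1 + 14/57 = 71/57
46 + 1/(71/57) = 46 + 57/71 = 3323/71
1 + 1/(3323/71) = 1 + 71/3323 = 3394/3323
2 + 1/(3394/3323) = 2 + 3323/3394 = 10111/3394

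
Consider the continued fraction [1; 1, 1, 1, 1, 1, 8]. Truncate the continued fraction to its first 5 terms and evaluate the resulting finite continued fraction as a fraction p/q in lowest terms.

Compute successive convergents:
a_0 = 1: 1/1
a_1 = 1: 2/1
a_2 = 1: 3/2
a_3 = 1: 5/3
a_4 = 1: 8/5

8/5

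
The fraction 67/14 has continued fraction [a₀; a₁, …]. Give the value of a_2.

3

67 = 4·14 + 11, so a_0 = 4
14 = 1·11 + 3, so a_1 = 1
11 = 3·3 + 2, so a_2 = 3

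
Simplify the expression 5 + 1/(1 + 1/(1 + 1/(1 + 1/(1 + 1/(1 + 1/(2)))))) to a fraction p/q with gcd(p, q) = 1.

Start with 2.
1 + 1/(2/1) = 1 + 1/2 = 3/2
1 + 1/(3/2) = 1 + 2/3 = 5/3
1 + 1/(5/3) = 1 + 3/5 = 8/5
1 + 1/(8/5) = 1 + 5/8 = 13/8
1 + 1/(13/8) = 1 + 8/13 = 21/13
5 + 1/(21/13) = 5 + 13/21 = 118/21

118/21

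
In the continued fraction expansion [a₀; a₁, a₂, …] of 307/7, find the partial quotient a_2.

6

Apply division with remainder until the remainder is 0:
⌊307/7⌋ = 43, remainder 6
⌊7/6⌋ = 1, remainder 1
⌊6/1⌋ = 6, remainder 0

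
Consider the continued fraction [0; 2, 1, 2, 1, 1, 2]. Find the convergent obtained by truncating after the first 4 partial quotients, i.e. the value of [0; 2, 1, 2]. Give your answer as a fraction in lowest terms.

Build up convergents one term at a time:
a_0 = 0: 0/1
a_1 = 2: 1/2
a_2 = 1: 1/3
a_3 = 2: 3/8

3/8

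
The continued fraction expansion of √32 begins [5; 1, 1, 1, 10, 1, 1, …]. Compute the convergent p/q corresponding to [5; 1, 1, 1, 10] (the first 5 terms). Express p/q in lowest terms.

181/32

Compute successive convergents:
a_0 = 5: 5/1
a_1 = 1: 6/1
a_2 = 1: 11/2
a_3 = 1: 17/3
a_4 = 10: 181/32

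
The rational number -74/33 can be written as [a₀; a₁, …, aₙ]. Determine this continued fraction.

[-3; 1, 3, 8]

⌊-74/33⌋ = -3, remainder 25
⌊33/25⌋ = 1, remainder 8
⌊25/8⌋ = 3, remainder 1
⌊8/1⌋ = 8, remainder 0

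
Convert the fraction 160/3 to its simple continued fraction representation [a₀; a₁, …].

Run the Euclidean algorithm, recording each quotient:
⌊160/3⌋ = 53, remainder 1
⌊3/1⌋ = 3, remainder 0

[53; 3]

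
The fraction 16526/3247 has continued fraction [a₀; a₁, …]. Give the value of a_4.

15

⌊16526/3247⌋ = 5, remainder 291
⌊3247/291⌋ = 11, remainder 46
⌊291/46⌋ = 6, remainder 15
⌊46/15⌋ = 3, remainder 1
⌊15/1⌋ = 15, remainder 0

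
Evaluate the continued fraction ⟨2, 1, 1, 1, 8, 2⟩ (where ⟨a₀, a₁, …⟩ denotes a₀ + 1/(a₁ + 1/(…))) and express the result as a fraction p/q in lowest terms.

146/55

Compute successive convergents:
a_0 = 2: 2/1
a_1 = 1: 3/1
a_2 = 1: 5/2
a_3 = 1: 8/3
a_4 = 8: 69/26
a_5 = 2: 146/55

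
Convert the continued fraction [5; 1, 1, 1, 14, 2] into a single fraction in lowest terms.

Starting at the tail and folding back:
Start with 2.
14 + 1/(2/1) = 14 + 1/2 = 29/2
1 + 1/(29/2) = 1 + 2/29 = 31/29
1 + 1/(31/29) = 1 + 29/31 = 60/31
1 + 1/(60/31) = 1 + 31/60 = 91/60
5 + 1/(91/60) = 5 + 60/91 = 515/91

515/91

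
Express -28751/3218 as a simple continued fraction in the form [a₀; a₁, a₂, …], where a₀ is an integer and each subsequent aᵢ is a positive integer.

[-9; 15, 3, 1, 52]

Apply division with remainder until the remainder is 0:
-28751 ÷ 3218 → quotient -9, remainder 211
3218 ÷ 211 → quotient 15, remainder 53
211 ÷ 53 → quotient 3, remainder 52
53 ÷ 52 → quotient 1, remainder 1
52 ÷ 1 → quotient 52, remainder 0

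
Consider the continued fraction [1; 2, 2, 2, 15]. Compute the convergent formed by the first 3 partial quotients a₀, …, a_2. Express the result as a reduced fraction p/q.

7/5

a_0 = 1: 1/1
a_1 = 2: 3/2
a_2 = 2: 7/5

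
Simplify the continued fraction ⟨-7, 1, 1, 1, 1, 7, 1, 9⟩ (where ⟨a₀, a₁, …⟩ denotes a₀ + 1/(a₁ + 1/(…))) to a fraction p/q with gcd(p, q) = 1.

-2718/425

Start with 9.
1 + 1/(9/1) = 1 + 1/9 = 10/9
7 + 1/(10/9) = 7 + 9/10 = 79/10
1 + 1/(79/10) = 1 + 10/79 = 89/79
1 + 1/(89/79) = 1 + 79/89 = 168/89
1 + 1/(168/89) = 1 + 89/168 = 257/168
1 + 1/(257/168) = 1 + 168/257 = 425/257
-7 + 1/(425/257) = -7 + 257/425 = -2718/425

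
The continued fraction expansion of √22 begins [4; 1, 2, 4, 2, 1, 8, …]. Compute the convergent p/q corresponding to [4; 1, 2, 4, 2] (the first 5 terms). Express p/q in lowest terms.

136/29

Build up convergents one term at a time:
a_0 = 4: 4/1
a_1 = 1: 5/1
a_2 = 2: 14/3
a_3 = 4: 61/13
a_4 = 2: 136/29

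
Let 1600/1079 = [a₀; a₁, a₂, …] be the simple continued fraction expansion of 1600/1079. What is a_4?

1600 ÷ 1079 → quotient 1, remainder 521
1079 ÷ 521 → quotient 2, remainder 37
521 ÷ 37 → quotient 14, remainder 3
37 ÷ 3 → quotient 12, remainder 1
3 ÷ 1 → quotient 3, remainder 0

3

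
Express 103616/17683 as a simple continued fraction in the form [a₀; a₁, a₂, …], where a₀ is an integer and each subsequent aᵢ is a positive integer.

103616 ÷ 17683 → quotient 5, remainder 15201
17683 ÷ 15201 → quotient 1, remainder 2482
15201 ÷ 2482 → quotient 6, remainder 309
2482 ÷ 309 → quotient 8, remainder 10
309 ÷ 10 → quotient 30, remainder 9
10 ÷ 9 → quotient 1, remainder 1
9 ÷ 1 → quotient 9, remainder 0

[5; 1, 6, 8, 30, 1, 9]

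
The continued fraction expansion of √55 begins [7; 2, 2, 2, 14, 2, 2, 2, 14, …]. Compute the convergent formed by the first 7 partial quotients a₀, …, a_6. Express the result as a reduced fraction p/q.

6593/889

Collapse the nested fraction from the inside out:
Start with 2.
2 + 1/(2/1) = 2 + 1/2 = 5/2
14 + 1/(5/2) = 14 + 2/5 = 72/5
2 + 1/(72/5) = 2 + 5/72 = 149/72
2 + 1/(149/72) = 2 + 72/149 = 370/149
2 + 1/(370/149) = 2 + 149/370 = 889/370
7 + 1/(889/370) = 7 + 370/889 = 6593/889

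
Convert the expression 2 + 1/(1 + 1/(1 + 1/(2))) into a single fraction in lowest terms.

a_0 = 2: 2/1
a_1 = 1: 3/1
a_2 = 1: 5/2
a_3 = 2: 13/5

13/5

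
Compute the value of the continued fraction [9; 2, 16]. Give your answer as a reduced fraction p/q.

Start with 16.
2 + 1/(16/1) = 2 + 1/16 = 33/16
9 + 1/(33/16) = 9 + 16/33 = 313/33

313/33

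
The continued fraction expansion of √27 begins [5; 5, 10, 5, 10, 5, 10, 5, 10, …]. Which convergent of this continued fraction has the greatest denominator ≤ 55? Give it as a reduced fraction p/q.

a_0 = 5: 5/1  (≤ bound)
a_1 = 5: 26/5  (≤ bound)
a_2 = 10: 265/51  (≤ bound)
a_3 = 5: 1351/260  (> 55, stop)

265/51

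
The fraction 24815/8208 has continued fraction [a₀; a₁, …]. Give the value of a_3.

24815 ÷ 8208 → quotient 3, remainder 191
8208 ÷ 191 → quotient 42, remainder 186
191 ÷ 186 → quotient 1, remainder 5
186 ÷ 5 → quotient 37, remainder 1

37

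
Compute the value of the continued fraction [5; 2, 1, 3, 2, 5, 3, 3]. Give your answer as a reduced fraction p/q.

Start with 3.
3 + 1/(3/1) = 3 + 1/3 = 10/3
5 + 1/(10/3) = 5 + 3/10 = 53/10
2 + 1/(53/10) = 2 + 10/53 = 116/53
3 + 1/(116/53) = 3 + 53/116 = 401/116
1 + 1/(401/116) = 1 + 116/401 = 517/401
2 + 1/(517/401) = 2 + 401/517 = 1435/517
5 + 1/(1435/517) = 5 + 517/1435 = 7692/1435

7692/1435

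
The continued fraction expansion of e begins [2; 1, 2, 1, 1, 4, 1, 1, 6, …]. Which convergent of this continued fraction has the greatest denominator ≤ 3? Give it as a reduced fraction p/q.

8/3

a_0 = 2: 2/1  (≤ bound)
a_1 = 1: 3/1  (≤ bound)
a_2 = 2: 8/3  (≤ bound)
a_3 = 1: 11/4  (> 3, stop)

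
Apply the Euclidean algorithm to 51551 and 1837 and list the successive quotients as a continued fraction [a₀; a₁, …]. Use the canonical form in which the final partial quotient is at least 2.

Repeatedly divide and take the remainder:
51551 = 28·1837 + 115, so a_0 = 28
1837 = 15·115 + 112, so a_1 = 15
115 = 1·112 + 3, so a_2 = 1
112 = 37·3 + 1, so a_3 = 37
3 = 3·1 + 0, so a_4 = 3

[28; 15, 1, 37, 3]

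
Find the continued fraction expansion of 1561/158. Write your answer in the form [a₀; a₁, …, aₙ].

⌊1561/158⌋ = 9, remainder 139
⌊158/139⌋ = 1, remainder 19
⌊139/19⌋ = 7, remainder 6
⌊19/6⌋ = 3, remainder 1
⌊6/1⌋ = 6, remainder 0

[9; 1, 7, 3, 6]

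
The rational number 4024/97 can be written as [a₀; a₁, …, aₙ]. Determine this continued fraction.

[41; 2, 15, 1, 2]

Repeatedly divide and take the remainder:
4024 ÷ 97 → quotient 41, remainder 47
97 ÷ 47 → quotient 2, remainder 3
47 ÷ 3 → quotient 15, remainder 2
3 ÷ 2 → quotient 1, remainder 1
2 ÷ 1 → quotient 2, remainder 0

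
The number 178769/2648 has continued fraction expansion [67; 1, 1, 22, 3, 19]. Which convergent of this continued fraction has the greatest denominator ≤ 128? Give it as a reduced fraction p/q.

a_0 = 67: 67/1  (≤ bound)
a_1 = 1: 68/1  (≤ bound)
a_2 = 1: 135/2  (≤ bound)
a_3 = 22: 3038/45  (≤ bound)
a_4 = 3: 9249/137  (> 128, stop)

3038/45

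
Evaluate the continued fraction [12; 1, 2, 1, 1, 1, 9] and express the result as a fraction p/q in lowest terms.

1349/106

Start with 9.
1 + 1/(9/1) = 1 + 1/9 = 10/9
1 + 1/(10/9) = 1 + 9/10 = 19/10
1 + 1/(19/10) = 1 + 10/19 = 29/19
2 + 1/(29/19) = 2 + 19/29 = 77/29
1 + 1/(77/29) = 1 + 29/77 = 106/77
12 + 1/(106/77) = 12 + 77/106 = 1349/106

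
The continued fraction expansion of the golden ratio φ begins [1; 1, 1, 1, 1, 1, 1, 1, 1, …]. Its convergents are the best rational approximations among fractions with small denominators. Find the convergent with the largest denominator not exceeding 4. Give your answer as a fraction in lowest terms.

a_0 = 1: 1/1  (≤ bound)
a_1 = 1: 2/1  (≤ bound)
a_2 = 1: 3/2  (≤ bound)
a_3 = 1: 5/3  (≤ bound)
a_4 = 1: 8/5  (> 4, stop)

5/3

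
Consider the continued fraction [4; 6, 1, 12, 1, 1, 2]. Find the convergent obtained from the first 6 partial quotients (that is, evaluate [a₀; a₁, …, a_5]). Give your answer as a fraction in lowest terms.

Start with 1.
1 + 1/(1/1) = 1 + 1/1 = 2/1
12 + 1/(2/1) = 12 + 1/2 = 25/2
1 + 1/(25/2) = 1 + 2/25 = 27/25
6 + 1/(27/25) = 6 + 25/27 = 187/27
4 + 1/(187/27) = 4 + 27/187 = 775/187

775/187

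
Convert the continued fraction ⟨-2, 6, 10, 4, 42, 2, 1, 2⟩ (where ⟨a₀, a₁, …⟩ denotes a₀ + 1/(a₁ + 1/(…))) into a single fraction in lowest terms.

-156497/85238

Use the convergent recurrence hₖ = aₖ·hₖ₋₁ + hₖ₋₂ (and likewise for the denominators kₖ):
a_0 = -2: -2/1
a_1 = 6: -11/6
a_2 = 10: -112/61
a_3 = 4: -459/250
a_4 = 42: -19390/10561
a_5 = 2: -39239/21372
a_6 = 1: -58629/31933
a_7 = 2: -156497/85238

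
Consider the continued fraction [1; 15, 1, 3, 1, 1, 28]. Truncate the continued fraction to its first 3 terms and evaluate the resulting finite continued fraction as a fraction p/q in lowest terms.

Start with 1.
15 + 1/(1/1) = 15 + 1/1 = 16/1
1 + 1/(16/1) = 1 + 1/16 = 17/16

17/16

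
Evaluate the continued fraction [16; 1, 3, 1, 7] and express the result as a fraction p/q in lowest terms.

655/39

Work from the innermost term outward:
Start with 7.
1 + 1/(7/1) = 1 + 1/7 = 8/7
3 + 1/(8/7) = 3 + 7/8 = 31/8
1 + 1/(31/8) = 1 + 8/31 = 39/31
16 + 1/(39/31) = 16 + 31/39 = 655/39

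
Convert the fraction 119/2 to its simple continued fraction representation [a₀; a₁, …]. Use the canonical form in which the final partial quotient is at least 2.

119 ÷ 2 → quotient 59, remainder 1
2 ÷ 1 → quotient 2, remainder 0

[59; 2]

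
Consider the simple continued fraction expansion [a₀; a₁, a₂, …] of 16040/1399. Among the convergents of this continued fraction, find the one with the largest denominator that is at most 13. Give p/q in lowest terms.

List convergents until the denominator exceeds the bound:
a_0 = 11: 11/1  (≤ bound)
a_1 = 2: 23/2  (≤ bound)
a_2 = 6: 149/13  (≤ bound)
a_3 = 1: 172/15  (> 13, stop)

149/13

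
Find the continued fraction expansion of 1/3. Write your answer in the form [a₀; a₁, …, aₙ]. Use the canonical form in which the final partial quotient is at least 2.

Run the Euclidean algorithm, recording each quotient:
1 ÷ 3 → quotient 0, remainder 1
3 ÷ 1 → quotient 3, remainder 0

[0; 3]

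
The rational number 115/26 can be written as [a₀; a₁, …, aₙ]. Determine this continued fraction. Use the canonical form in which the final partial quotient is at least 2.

[4; 2, 2, 1, 3]

⌊115/26⌋ = 4, remainder 11
⌊26/11⌋ = 2, remainder 4
⌊11/4⌋ = 2, remainder 3
⌊4/3⌋ = 1, remainder 1
⌊3/1⌋ = 3, remainder 0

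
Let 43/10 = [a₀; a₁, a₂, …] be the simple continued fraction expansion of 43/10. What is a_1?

3

43 ÷ 10 → quotient 4, remainder 3
10 ÷ 3 → quotient 3, remainder 1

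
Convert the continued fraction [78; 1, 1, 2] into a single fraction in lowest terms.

Use the convergent recurrence hₖ = aₖ·hₖ₋₁ + hₖ₋₂ (and likewise for the denominators kₖ):
a_0 = 78: 78/1
a_1 = 1: 79/1
a_2 = 1: 157/2
a_3 = 2: 393/5

393/5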